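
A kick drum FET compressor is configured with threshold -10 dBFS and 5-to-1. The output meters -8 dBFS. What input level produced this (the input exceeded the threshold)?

Post-compression overshoot = -8 − (-10) = 2 dB.
Input overshoot = R × output overshoot = 10 dB → input = -10 + 10 = 0 dBFS.

0 dBFS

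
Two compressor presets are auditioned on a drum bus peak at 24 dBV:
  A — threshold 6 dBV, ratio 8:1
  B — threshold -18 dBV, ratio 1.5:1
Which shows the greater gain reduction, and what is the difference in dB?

A, by 1.75 dB

A: overshoot 18 dB → output overshoot 2.25 dB → GR 15.75 dB.
B: overshoot 42 dB → output overshoot 28 dB → GR 14 dB.
A reduces 1.75 dB more.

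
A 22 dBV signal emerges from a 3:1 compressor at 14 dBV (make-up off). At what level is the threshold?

10 dBV

Let T be the threshold. Output overshoot = (input overshoot)/R, so 14 − T = (22 − T)/3.
3·(14 − T) = 22 − T → 2·T = 42 − 22 = 20.
T = 20/2 = 10 dBV.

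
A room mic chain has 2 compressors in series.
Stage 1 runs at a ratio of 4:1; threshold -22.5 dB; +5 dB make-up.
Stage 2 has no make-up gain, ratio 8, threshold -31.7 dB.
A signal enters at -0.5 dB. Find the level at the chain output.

Stage 1: -0.5 dB is 22 dB over -22.5 dB; at 4:1 that becomes 5.5 dB over, giving -17 dB; +5 dB make-up → -12 dB.
Stage 2: overshoot 19.7 dB → 19.7/8 = 2.4625 dB → -29.2375 dB.

-29.2375 dB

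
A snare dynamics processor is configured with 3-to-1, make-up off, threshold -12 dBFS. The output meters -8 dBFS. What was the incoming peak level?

0 dBFS

The compressed level sits -8 − (-12) = 4 dB over threshold.
Before 3:1 compression the overshoot was 4 × 3 = 12 dB, so input = -12 + 12 = 0 dBFS.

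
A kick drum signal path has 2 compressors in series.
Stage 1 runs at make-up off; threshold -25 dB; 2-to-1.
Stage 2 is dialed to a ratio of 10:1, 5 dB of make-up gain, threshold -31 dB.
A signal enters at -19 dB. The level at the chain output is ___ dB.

Stage 1: 6 dB above -25 dB, reduced 2:1 to 3 dB above → -22 dB.
Stage 2: overshoot 9 dB → 9/10 = 0.9 dB → -30.1 dB; +5 dB make-up → -25.1 dB.

-25.1 dB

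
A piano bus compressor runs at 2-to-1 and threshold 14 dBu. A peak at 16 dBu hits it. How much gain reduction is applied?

Overshoot = 16 − 14 = 2 dB.
At 2:1, output sits 2/2 = 1 dB above threshold.
Gain reduction = 2 − 1 = 1 dB.

1 dB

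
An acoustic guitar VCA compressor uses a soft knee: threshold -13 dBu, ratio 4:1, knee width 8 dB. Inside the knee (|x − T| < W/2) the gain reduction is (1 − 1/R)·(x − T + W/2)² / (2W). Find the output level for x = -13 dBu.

x − T + W/2 = -13 − (-13) + 4 = 4.
GR = (1 − 1/4) × 4² / 16 = 0.75 × 16 / 16 = 0.75 dB.
Output = -13 − 0.75 = -13.75 dBu.

-13.75 dBu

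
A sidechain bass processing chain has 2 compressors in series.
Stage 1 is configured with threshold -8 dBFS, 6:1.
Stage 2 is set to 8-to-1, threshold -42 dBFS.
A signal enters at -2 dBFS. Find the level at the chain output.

-37.625 dBFS

Stage 1: -2 dBFS is 6 dB over -8 dBFS; at 6:1 that becomes 1 dB over, giving -7 dBFS.
Stage 2: overshoot 35 dB → 35/8 = 4.375 dB → -37.625 dBFS.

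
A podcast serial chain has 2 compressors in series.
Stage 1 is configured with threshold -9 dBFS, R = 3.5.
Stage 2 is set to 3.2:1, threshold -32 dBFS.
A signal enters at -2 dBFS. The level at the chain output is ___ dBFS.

-24.1875 dBFS

Stage 1: -2 dBFS is 7 dB over -9 dBFS; at 3.5:1 that becomes 2 dB over, giving -7 dBFS.
Stage 2: overshoot 25 dB → 25/3.2 = 7.8125 dB → -24.1875 dBFS.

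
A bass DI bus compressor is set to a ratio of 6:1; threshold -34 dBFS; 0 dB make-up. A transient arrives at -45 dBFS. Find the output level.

-45 dBFS

-45 dBFS is 11 dB below the -34 dBFS threshold, so no gain reduction is applied.
Output = input = -45 dBFS.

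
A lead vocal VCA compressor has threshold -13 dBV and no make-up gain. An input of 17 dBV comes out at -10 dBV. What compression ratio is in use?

10:1

Input overshoot = 17 − (-13) = 30 dB; output overshoot = -10 − (-13) = 3 dB.
Ratio = 30 / 3 = 10.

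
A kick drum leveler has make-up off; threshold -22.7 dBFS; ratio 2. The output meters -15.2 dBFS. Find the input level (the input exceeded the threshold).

-7.7 dBFS

Post-compression overshoot = -15.2 − (-22.7) = 7.5 dB.
Input overshoot = R × output overshoot = 15 dB → input = -22.7 + 15 = -7.7 dBFS.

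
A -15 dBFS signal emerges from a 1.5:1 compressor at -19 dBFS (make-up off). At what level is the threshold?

Let T be the threshold. Output overshoot = (input overshoot)/R, so -19 − T = (-15 − T)/1.5.
1.5·(-19 − T) = -15 − T → 0.5·T = -28.5 − (-15) = -13.5.
T = -13.5/0.5 = -27 dBFS.

-27 dBFS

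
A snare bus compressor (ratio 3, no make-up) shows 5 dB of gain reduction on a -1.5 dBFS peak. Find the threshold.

Input is 7.5 dB above T (since output overshoot × R = input overshoot: (-6.5 − T)·3 = -1.5 − T gives T = -9 dBFS).
Check: -9 + (-1.5 − (-9))/3 = -9 + 2.5 = -6.5 dBFS. ✓

-9 dBFS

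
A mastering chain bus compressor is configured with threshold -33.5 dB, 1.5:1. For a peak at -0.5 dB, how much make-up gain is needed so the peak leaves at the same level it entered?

11 dB

The peak compresses to -33.5 + 33/1.5 = -11.5 dB.
To reach -0.5 dB requires -0.5 − (-11.5) = 11 dB of make-up.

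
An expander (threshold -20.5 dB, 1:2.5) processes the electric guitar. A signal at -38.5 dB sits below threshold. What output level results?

Below threshold, a 1:2.5 expander applies gain = (2.5−1)×(T − x) of attenuation.
(2.5−1) × 18 = 27 dB, so output = -38.5 − 27 = -65.5 dB.

-65.5 dB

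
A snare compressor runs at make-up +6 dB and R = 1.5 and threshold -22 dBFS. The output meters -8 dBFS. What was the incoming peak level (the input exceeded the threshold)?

-10 dBFS

Before make-up, the level was -8 − 6 = -14 dBFS.
Post-compression overshoot = -14 − (-22) = 8 dB.
Before 1.5:1 compression the overshoot was 8 × 1.5 = 12 dB, so input = -22 + 12 = -10 dBFS.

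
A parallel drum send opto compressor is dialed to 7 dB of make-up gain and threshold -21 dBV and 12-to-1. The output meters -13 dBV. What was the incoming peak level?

Before make-up, the level was -13 − 7 = -20 dBV.
That's 1 dB above the -21 dBV threshold.
Before 12:1 compression the overshoot was 1 × 12 = 12 dB, so input = -21 + 12 = -9 dBV.

-9 dBV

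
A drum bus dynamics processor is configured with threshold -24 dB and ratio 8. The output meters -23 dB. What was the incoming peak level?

That's 1 dB above the -24 dB threshold.
Input overshoot = R × output overshoot = 8 dB → input = -24 + 8 = -16 dB.

-16 dB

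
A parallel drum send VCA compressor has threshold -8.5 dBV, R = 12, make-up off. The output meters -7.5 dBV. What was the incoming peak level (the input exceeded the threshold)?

That's 1 dB above the -8.5 dBV threshold.
Input overshoot = R × output overshoot = 12 dB → input = -8.5 + 12 = 3.5 dBV.

3.5 dBV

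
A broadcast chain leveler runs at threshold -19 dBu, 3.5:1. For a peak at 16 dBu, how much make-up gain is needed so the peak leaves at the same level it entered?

25 dB

Without make-up, output = threshold + overshoot/3.5 = -19 + 10 = -9 dBu.
Gap to target: 25 dB.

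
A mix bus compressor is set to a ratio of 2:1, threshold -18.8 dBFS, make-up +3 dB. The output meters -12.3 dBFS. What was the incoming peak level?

-11.8 dBFS

Remove make-up: -12.3 − 3 = -15.3 dBFS.
That's 3.5 dB above the -18.8 dBFS threshold.
Before 2:1 compression the overshoot was 3.5 × 2 = 7 dB, so input = -18.8 + 7 = -11.8 dBFS.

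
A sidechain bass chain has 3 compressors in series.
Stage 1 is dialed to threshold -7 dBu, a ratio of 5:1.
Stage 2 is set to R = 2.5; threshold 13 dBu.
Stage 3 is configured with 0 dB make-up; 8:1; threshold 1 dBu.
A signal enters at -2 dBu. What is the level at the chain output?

-6 dBu

Stage 1: 5 dB above -7 dBu, reduced 5:1 to 1 dB above → -6 dBu.
Stage 2: below threshold (-6 ≤ 13); passes unchanged; output -6 dBu.
Stage 3: -6 dBu ≤ 1 dBu, so stage 3 doesn't engage; output -6 dBu.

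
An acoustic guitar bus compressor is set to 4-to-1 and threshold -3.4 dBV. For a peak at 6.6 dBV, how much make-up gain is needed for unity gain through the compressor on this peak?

Without make-up, output = threshold + overshoot/4 = -3.4 + 2.5 = -0.9 dBV.
Gap to target: 7.5 dB.

7.5 dB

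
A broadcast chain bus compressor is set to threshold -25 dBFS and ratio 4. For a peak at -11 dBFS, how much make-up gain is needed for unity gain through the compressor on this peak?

Overshoot 14 dB → 14/4 = 3.5 dB after compression, so the compressed level is -25 + 3.5 = -21.5 dBFS.
Make-up = target − compressed = -11 − (-21.5) = 10.5 dB.

10.5 dB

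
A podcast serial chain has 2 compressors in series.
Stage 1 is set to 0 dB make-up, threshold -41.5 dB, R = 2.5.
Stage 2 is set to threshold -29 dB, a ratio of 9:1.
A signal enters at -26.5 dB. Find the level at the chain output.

Stage 1: overshoot 15 dB → 15/2.5 = 6 dB → -35.5 dB.
Stage 2: below threshold (-35.5 ≤ -29); passes unchanged; output -35.5 dB.

-35.5 dB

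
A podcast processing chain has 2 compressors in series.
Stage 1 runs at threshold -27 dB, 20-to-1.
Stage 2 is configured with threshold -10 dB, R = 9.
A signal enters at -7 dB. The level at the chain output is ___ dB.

Stage 1: overshoot 20 dB → 20/20 = 1 dB → -26 dB.
Stage 2: below threshold (-26 ≤ -10); passes unchanged; output -26 dB.

-26 dB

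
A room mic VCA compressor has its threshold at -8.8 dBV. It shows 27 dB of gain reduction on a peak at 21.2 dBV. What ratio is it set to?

10:1

Input overshoot = 21.2 − (-8.8) = 30 dB.
Output overshoot = 30 − 27 = 3 dB.
Ratio = input overshoot / output overshoot = 30 / 3 = 10.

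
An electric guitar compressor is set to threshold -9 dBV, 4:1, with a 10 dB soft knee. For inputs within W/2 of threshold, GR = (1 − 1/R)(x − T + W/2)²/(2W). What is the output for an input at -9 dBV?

-9.9375 dBV

x − T + W/2 = -9 − (-9) + 5 = 5.
GR = (1 − 1/4) × 5² / 20 = 0.75 × 25 / 20 = 0.9375 dB.
Output = -9 − 0.9375 = -9.9375 dBV.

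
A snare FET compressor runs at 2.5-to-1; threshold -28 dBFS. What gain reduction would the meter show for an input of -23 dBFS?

3 dB

-23 dBFS exceeds the threshold by 5 dB.
At 2.5:1, output sits 5/2.5 = 2 dB above threshold.
So the signal is attenuated by 5 − 2 = 3 dB.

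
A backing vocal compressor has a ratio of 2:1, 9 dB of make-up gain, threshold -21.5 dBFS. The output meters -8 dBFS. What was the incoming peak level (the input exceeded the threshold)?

-12.5 dBFS

Remove make-up: -8 − 9 = -17 dBFS.
The compressed level sits -17 − (-21.5) = 4.5 dB over threshold.
Undo the ratio: input overshoot = 4.5 × 2 = 9 dB, giving input = -12.5 dBFS.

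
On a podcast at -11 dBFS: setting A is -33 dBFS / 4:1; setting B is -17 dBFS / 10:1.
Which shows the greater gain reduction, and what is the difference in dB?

A: GR = 22 − 22/4 = 16.5 dB.
B: GR = 6 − 6/10 = 5.4 dB.
A reduces 11.1 dB more.

A, by 11.1 dB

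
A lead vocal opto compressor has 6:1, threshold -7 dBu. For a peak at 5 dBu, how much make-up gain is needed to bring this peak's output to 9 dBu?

Overshoot 12 dB → 12/6 = 2 dB after compression, so the compressed level is -7 + 2 = -5 dBu.
Make-up = target − compressed = 9 − (-5) = 14 dB.

14 dB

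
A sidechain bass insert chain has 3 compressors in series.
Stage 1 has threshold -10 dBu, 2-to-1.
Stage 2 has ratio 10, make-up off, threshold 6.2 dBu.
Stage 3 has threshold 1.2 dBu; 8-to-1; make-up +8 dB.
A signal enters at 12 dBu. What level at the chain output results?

9 dBu

Stage 1: overshoot 22 dB → 22/2 = 11 dB → 1 dBu.
Stage 2: 1 dBu is at or below the 6.2 dBu threshold — no compression; output 1 dBu.
Stage 3: below threshold (1 ≤ 1.2); passes unchanged; make-up brings it to 9 dBu.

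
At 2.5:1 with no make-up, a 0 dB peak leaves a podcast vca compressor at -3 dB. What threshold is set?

Gain reduction = 0 − (-3) = 3 dB; output overshoot = GR / (R − 1) = 3 / 1.5 = 2 dB.
Threshold = output − output overshoot = -3 − 2 = -5 dB.

-5 dB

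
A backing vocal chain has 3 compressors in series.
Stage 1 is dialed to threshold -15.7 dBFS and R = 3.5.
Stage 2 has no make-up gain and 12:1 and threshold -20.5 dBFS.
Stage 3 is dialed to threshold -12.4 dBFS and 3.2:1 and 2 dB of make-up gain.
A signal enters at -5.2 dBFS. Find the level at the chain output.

-17.85 dBFS

Stage 1: 10.5 dB above -15.7 dBFS, reduced 3.5:1 to 3 dB above → -12.7 dBFS.
Stage 2: overshoot 7.8 dB → 7.8/12 = 0.65 dB → -19.85 dBFS.
Stage 3: -19.85 dBFS ≤ -12.4 dBFS, so stage 3 doesn't engage; make-up brings it to -17.85 dBFS.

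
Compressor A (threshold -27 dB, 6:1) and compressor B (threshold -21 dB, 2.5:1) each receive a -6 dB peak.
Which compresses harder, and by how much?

A: 21 dB over, compressed to 3.5 dB over, so 17.5 dB of GR.
B: 15 dB over, compressed to 6 dB over, so 9 dB of GR.
A reduces 8.5 dB more.

A, by 8.5 dB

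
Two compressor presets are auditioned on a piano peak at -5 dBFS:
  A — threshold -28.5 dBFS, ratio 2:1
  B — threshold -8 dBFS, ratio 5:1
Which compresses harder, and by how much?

A, by 9.35 dB

A: 23.5 dB over, compressed to 11.75 dB over, so 11.75 dB of GR.
B: 3 dB over, compressed to 0.6 dB over, so 2.4 dB of GR.
A applies 9.35 dB more gain reduction.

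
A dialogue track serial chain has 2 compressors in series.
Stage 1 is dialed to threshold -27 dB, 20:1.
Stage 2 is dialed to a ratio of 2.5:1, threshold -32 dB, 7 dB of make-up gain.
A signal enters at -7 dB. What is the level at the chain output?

-22.6 dB

Stage 1: overshoot 20 dB → 20/20 = 1 dB → -26 dB.
Stage 2: -26 dB is 6 dB over -32 dB; at 2.5:1 that becomes 2.4 dB over, giving -29.6 dB; +7 dB make-up → -22.6 dB.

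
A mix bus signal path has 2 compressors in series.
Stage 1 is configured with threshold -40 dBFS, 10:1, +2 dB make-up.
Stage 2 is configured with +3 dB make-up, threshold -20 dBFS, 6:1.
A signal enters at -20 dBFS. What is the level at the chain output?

-33 dBFS

Stage 1: -20 dBFS is 20 dB over -40 dBFS; at 10:1 that becomes 2 dB over, giving -38 dBFS; +2 dB make-up → -36 dBFS.
Stage 2: below threshold (-36 ≤ -20); passes unchanged; make-up brings it to -33 dBFS.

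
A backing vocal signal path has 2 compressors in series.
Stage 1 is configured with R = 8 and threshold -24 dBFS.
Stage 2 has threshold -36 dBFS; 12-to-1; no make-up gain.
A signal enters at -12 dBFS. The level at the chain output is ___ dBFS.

-34.875 dBFS

Stage 1: overshoot 12 dB → 12/8 = 1.5 dB → -22.5 dBFS.
Stage 2: -22.5 dBFS is 13.5 dB over -36 dBFS; at 12:1 that becomes 1.125 dB over, giving -34.875 dBFS.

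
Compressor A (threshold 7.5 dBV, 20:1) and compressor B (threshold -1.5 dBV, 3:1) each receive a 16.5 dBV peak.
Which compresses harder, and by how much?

A: GR = 9 − 9/20 = 8.55 dB.
B: GR = 18 − 18/3 = 12 dB.
B reduces 3.45 dB more.

B, by 3.45 dB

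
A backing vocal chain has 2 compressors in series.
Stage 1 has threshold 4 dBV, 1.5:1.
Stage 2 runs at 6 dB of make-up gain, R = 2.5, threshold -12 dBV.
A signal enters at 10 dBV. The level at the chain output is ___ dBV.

Stage 1: overshoot 6 dB → 6/1.5 = 4 dB → 8 dBV.
Stage 2: 20 dB above -12 dBV, reduced 2.5:1 to 8 dB above → -4 dBV; +6 dB make-up → 2 dBV.

2 dBV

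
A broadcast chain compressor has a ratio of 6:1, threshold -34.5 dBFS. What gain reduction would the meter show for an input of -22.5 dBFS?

-22.5 dBFS exceeds the threshold by 12 dB.
After 6:1 compression the overshoot becomes 12/6 = 2 dB.
Gain reduction = 12 − 2 = 10 dB.

10 dB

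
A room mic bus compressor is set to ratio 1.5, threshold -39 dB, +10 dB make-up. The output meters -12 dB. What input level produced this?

Remove make-up: -12 − 10 = -22 dB.
That's 17 dB above the -39 dB threshold.
Input overshoot = R × output overshoot = 25.5 dB → input = -39 + 25.5 = -13.5 dB.

-13.5 dB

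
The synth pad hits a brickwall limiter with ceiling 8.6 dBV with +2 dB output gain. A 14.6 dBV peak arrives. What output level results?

10.6 dBV

The limiter clamps the peak to its 8.6 dBV ceiling.
Output gain then adds 2 dB: 8.6 + 2 = 10.6 dBV.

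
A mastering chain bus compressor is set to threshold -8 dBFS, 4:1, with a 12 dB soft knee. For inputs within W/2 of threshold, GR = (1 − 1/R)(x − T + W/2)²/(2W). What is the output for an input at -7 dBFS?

-8.53125 dBFS

x − T + W/2 = -7 − (-8) + 6 = 7.
GR = (1 − 1/4) × 7² / 24 = 0.75 × 49 / 24 = 1.53125 dB.
Output = -7 − 1.53125 = -8.53125 dBFS.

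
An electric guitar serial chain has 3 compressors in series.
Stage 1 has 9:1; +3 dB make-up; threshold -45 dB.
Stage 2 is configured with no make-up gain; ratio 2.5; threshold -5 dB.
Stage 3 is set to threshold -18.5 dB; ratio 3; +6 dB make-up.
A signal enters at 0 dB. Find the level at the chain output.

Stage 1: 45 dB above -45 dB, reduced 9:1 to 5 dB above → -40 dB; +3 dB make-up → -37 dB.
Stage 2: -37 dB ≤ -5 dB, so stage 2 doesn't engage; output -37 dB.
Stage 3: below threshold (-37 ≤ -18.5); passes unchanged; make-up brings it to -31 dB.

-31 dB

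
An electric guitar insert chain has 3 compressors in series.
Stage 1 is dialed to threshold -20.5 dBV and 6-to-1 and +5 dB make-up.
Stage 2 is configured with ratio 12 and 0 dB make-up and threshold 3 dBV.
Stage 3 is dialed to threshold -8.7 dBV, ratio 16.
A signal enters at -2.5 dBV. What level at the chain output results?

Stage 1: overshoot 18 dB → 18/6 = 3 dB → -17.5 dBV; +5 dB make-up → -12.5 dBV.
Stage 2: below threshold (-12.5 ≤ 3); passes unchanged; output -12.5 dBV.
Stage 3: -12.5 dBV is at or below the -8.7 dBV threshold — no compression; output -12.5 dBV.

-12.5 dBV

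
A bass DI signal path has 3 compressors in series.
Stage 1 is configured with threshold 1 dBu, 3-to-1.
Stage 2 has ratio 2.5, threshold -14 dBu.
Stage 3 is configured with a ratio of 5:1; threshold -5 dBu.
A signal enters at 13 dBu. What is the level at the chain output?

-6.4 dBu

Stage 1: overshoot 12 dB → 12/3 = 4 dB → 5 dBu.
Stage 2: overshoot 19 dB → 19/2.5 = 7.6 dB → -6.4 dBu.
Stage 3: -6.4 dBu is at or below the -5 dBu threshold — no compression; output -6.4 dBu.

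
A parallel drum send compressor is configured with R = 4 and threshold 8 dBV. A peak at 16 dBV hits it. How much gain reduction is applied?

6 dB

Overshoot = 16 − 8 = 8 dB.
At 4:1, output sits 8/4 = 2 dB above threshold.
So the signal is attenuated by 8 − 2 = 6 dB.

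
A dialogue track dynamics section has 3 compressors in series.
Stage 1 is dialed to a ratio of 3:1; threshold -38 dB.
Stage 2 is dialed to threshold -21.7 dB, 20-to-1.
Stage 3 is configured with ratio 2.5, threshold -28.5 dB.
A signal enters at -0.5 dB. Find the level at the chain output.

Stage 1: overshoot 37.5 dB → 37.5/3 = 12.5 dB → -25.5 dB.
Stage 2: below threshold (-25.5 ≤ -21.7); passes unchanged; output -25.5 dB.
Stage 3: 3 dB above -28.5 dB, reduced 2.5:1 to 1.2 dB above → -27.3 dB.

-27.3 dB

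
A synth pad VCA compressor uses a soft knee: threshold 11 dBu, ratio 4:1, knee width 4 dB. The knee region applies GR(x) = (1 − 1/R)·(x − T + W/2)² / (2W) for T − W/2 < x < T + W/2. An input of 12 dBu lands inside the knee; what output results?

x − T + W/2 = 12 − 11 + 2 = 3.
GR = (1 − 1/4) × 3² / 8 = 0.75 × 9 / 8 = 0.84375 dB.
Output = 12 − 0.84375 = 11.15625 dBu.

11.15625 dBu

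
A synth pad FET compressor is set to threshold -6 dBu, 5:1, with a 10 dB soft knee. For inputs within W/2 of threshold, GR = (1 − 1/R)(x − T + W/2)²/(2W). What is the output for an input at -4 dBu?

x − T + W/2 = -4 − (-6) + 5 = 7.
GR = (1 − 1/5) × 7² / 20 = 0.8 × 49 / 20 = 1.96 dB.
Output = -4 − 1.96 = -5.96 dBu.

-5.96 dBu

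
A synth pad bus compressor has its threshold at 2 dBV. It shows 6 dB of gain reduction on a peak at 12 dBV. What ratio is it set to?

Input overshoot = 12 − 2 = 10 dB.
Output overshoot = 10 − 6 = 4 dB.
Ratio = input overshoot / output overshoot = 10 / 4 = 2.5.

2.5:1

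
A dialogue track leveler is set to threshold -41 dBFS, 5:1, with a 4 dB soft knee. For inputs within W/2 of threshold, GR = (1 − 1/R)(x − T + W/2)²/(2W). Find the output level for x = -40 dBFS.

-40.9 dBFS

x − T + W/2 = -40 − (-41) + 2 = 3.
GR = (1 − 1/5) × 3² / 8 = 0.8 × 9 / 8 = 0.9 dB.
Output = -40 − 0.9 = -40.9 dBFS.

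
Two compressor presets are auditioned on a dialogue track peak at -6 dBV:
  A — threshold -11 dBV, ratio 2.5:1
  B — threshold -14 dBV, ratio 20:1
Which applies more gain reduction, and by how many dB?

B, by 4.6 dB

A: 5 dB over, compressed to 2 dB over, so 3 dB of GR.
B: 8 dB over, compressed to 0.4 dB over, so 7.6 dB of GR.
Difference: 4.6 dB in favour of B.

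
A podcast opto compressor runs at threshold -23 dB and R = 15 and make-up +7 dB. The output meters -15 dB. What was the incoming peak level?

-8 dB

Remove make-up: -15 − 7 = -22 dB.
Post-compression overshoot = -22 − (-23) = 1 dB.
Input overshoot = R × output overshoot = 15 dB → input = -23 + 15 = -8 dB.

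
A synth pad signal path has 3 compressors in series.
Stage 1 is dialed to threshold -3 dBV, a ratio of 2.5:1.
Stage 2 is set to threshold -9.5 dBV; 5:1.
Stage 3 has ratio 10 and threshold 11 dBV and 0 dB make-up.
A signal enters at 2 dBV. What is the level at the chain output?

Stage 1: overshoot 5 dB → 5/2.5 = 2 dB → -1 dBV.
Stage 2: overshoot 8.5 dB → 8.5/5 = 1.7 dB → -7.8 dBV.
Stage 3: -7.8 dBV ≤ 11 dBV, so stage 3 doesn't engage; output -7.8 dBV.

-7.8 dBV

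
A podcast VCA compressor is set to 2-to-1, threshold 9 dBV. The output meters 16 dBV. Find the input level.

The compressed level sits 16 − 9 = 7 dB over threshold.
Input overshoot = R × output overshoot = 14 dB → input = 9 + 14 = 23 dBV.

23 dBV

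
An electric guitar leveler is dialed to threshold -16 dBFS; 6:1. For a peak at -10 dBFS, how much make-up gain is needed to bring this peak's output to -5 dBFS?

The peak compresses to -16 + 6/6 = -15 dBFS.
To reach -5 dBFS requires -5 − (-15) = 10 dB of make-up.

10 dB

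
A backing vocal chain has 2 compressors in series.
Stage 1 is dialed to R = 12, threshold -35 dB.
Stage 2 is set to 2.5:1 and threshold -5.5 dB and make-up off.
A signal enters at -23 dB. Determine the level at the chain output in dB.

-34 dB

Stage 1: -23 dB is 12 dB over -35 dB; at 12:1 that becomes 1 dB over, giving -34 dB.
Stage 2: -34 dB is at or below the -5.5 dB threshold — no compression; output -34 dB.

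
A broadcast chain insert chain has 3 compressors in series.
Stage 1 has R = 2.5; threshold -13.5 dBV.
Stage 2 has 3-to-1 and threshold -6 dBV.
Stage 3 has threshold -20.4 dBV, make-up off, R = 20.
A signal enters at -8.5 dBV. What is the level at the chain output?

-19.955 dBV

Stage 1: overshoot 5 dB → 5/2.5 = 2 dB → -11.5 dBV.
Stage 2: -11.5 dBV is at or below the -6 dBV threshold — no compression; output -11.5 dBV.
Stage 3: overshoot 8.9 dB → 8.9/20 = 0.445 dB → -19.955 dBV.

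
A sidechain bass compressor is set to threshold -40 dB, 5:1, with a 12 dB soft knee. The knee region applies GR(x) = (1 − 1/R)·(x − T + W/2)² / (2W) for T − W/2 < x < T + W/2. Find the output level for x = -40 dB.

-41.2 dB

x − T + W/2 = -40 − (-40) + 6 = 6.
GR = (1 − 1/5) × 6² / 24 = 0.8 × 36 / 24 = 1.2 dB.
Output = -40 − 1.2 = -41.2 dB.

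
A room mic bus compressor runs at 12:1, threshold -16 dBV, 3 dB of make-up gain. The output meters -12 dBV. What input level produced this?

Stripping the +3 dB make-up gives -15 dBV at the gain stage.
Post-compression overshoot = -15 − (-16) = 1 dB.
Input overshoot = R × output overshoot = 12 dB → input = -16 + 12 = -4 dBV.

-4 dBV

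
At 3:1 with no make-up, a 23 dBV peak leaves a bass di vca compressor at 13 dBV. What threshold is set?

Gain reduction = 23 − 13 = 10 dB; output overshoot = GR / (R − 1) = 10 / 2 = 5 dB.
Threshold = output − output overshoot = 13 − 5 = 8 dBV.

8 dBV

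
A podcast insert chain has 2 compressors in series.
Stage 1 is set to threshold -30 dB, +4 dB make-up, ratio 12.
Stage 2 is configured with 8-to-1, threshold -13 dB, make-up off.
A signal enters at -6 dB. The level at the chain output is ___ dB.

Stage 1: -6 dB is 24 dB over -30 dB; at 12:1 that becomes 2 dB over, giving -28 dB; +4 dB make-up → -24 dB.
Stage 2: -24 dB is at or below the -13 dB threshold — no compression; output -24 dB.

-24 dB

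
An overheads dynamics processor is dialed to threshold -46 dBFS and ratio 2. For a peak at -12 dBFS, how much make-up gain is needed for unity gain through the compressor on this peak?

17 dB

Overshoot 34 dB → 34/2 = 17 dB after compression, so the compressed level is -46 + 17 = -29 dBFS.
Make-up = target − compressed = -12 − (-29) = 17 dB.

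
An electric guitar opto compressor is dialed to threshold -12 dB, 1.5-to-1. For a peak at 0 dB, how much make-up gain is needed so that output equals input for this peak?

The peak compresses to -12 + 12/1.5 = -4 dB.
To reach 0 dB requires 0 − (-4) = 4 dB of make-up.

4 dB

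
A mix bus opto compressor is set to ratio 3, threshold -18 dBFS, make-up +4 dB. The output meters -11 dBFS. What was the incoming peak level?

Stripping the +4 dB make-up gives -15 dBFS at the gain stage.
The compressed level sits -15 − (-18) = 3 dB over threshold.
Before 3:1 compression the overshoot was 3 × 3 = 9 dB, so input = -18 + 9 = -9 dBFS.

-9 dBFS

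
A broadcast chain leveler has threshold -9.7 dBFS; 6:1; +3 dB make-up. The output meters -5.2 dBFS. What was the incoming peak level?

-0.7 dBFS

Remove make-up: -5.2 − 3 = -8.2 dBFS.
That's 1.5 dB above the -9.7 dBFS threshold.
Before 6:1 compression the overshoot was 1.5 × 6 = 9 dB, so input = -9.7 + 9 = -0.7 dBFS.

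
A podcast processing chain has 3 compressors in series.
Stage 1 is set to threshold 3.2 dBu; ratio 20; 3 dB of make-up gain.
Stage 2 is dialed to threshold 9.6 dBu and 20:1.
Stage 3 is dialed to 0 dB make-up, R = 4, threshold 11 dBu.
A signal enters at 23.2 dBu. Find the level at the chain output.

Stage 1: overshoot 20 dB → 20/20 = 1 dB → 4.2 dBu; +3 dB make-up → 7.2 dBu.
Stage 2: 7.2 dBu is at or below the 9.6 dBu threshold — no compression; output 7.2 dBu.
Stage 3: 7.2 dBu is at or below the 11 dBu threshold — no compression; output 7.2 dBu.

7.2 dBu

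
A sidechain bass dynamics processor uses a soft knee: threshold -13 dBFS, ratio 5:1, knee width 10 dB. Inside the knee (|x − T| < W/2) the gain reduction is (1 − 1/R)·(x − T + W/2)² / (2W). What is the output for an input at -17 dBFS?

x − T + W/2 = -17 − (-13) + 5 = 1.
GR = (1 − 1/5) × 1² / 20 = 0.8 × 1 / 20 = 0.04 dB.
Output = -17 − 0.04 = -17.04 dBFS.

-17.04 dBFS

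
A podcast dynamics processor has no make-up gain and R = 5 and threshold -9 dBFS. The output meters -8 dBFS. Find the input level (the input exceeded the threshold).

The compressed level sits -8 − (-9) = 1 dB over threshold.
Input overshoot = R × output overshoot = 5 dB → input = -9 + 5 = -4 dBFS.

-4 dBFS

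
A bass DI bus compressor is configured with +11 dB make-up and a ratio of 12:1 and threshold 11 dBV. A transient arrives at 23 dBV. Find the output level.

23 dBV

Overshoot: 23 − 11 = 12 dB.
The 12 dB excess becomes 1 dB after 12:1 reduction.
Output = 11 + 1 = 12 dBV; make-up adds 11 dB, giving 23 dBV.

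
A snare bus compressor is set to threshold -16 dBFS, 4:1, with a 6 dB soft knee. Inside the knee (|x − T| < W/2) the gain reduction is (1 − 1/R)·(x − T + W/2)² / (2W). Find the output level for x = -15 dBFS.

-16 dBFS

x − T + W/2 = -15 − (-16) + 3 = 4.
GR = (1 − 1/4) × 4² / 12 = 0.75 × 16 / 12 = 1 dB.
Output = -15 − 1 = -16 dBFS.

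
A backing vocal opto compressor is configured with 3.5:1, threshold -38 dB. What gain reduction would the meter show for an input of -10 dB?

20 dB

-10 dB exceeds the threshold by 28 dB.
After 3.5:1 compression the overshoot becomes 28/3.5 = 8 dB.
GR = overshoot in − overshoot out = 28 − 8 = 20 dB.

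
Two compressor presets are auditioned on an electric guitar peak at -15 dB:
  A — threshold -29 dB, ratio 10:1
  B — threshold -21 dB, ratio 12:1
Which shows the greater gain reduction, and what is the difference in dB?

A: overshoot 14 dB → output overshoot 1.4 dB → GR 12.6 dB.
B: overshoot 6 dB → output overshoot 0.5 dB → GR 5.5 dB.
A applies 7.1 dB more gain reduction.

A, by 7.1 dB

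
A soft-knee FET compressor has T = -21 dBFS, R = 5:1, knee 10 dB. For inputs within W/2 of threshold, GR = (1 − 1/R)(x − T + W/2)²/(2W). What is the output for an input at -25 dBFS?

x − T + W/2 = -25 − (-21) + 5 = 1.
GR = (1 − 1/5) × 1² / 20 = 0.8 × 1 / 20 = 0.04 dB.
Output = -25 − 0.04 = -25.04 dBFS.

-25.04 dBFS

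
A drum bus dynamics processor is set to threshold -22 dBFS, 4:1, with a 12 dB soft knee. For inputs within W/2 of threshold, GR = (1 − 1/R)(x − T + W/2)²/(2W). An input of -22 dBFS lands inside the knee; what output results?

x − T + W/2 = -22 − (-22) + 6 = 6.
GR = (1 − 1/4) × 6² / 24 = 0.75 × 36 / 24 = 1.125 dB.
Output = -22 − 1.125 = -23.125 dBFS.

-23.125 dBFS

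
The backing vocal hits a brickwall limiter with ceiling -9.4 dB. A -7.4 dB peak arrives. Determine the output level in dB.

At ∞:1, everything above -9.4 dB is held at the ceiling.

-9.4 dB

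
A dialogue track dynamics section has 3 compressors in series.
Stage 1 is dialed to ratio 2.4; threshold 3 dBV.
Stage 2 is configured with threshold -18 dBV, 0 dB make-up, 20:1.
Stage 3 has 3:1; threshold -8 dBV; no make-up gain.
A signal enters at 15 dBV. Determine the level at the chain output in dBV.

Stage 1: 12 dB above 3 dBV, reduced 2.4:1 to 5 dB above → 8 dBV.
Stage 2: overshoot 26 dB → 26/20 = 1.3 dB → -16.7 dBV.
Stage 3: below threshold (-16.7 ≤ -8); passes unchanged; output -16.7 dBV.

-16.7 dBV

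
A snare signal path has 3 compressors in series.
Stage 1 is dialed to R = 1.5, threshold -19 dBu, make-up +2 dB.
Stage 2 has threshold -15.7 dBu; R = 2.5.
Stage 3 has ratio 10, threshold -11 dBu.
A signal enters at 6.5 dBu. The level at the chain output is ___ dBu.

Stage 1: 25.5 dB above -19 dBu, reduced 1.5:1 to 17 dB above → -2 dBu; +2 dB make-up → 0 dBu.
Stage 2: 15.7 dB above -15.7 dBu, reduced 2.5:1 to 6.28 dB above → -9.42 dBu.
Stage 3: -9.42 dBu is 1.58 dB over -11 dBu; at 10:1 that becomes 0.158 dB over, giving -10.842 dBu.

-10.842 dBu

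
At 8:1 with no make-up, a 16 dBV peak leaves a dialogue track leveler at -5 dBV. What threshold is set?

-8 dBV

Input is 24 dB above T (since output overshoot × R = input overshoot: (-5 − T)·8 = 16 − T gives T = -8 dBV).
Check: -8 + (16 − (-8))/8 = -8 + 3 = -5 dBV. ✓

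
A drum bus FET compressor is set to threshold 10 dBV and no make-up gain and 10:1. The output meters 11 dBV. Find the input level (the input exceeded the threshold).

The compressed level sits 11 − 10 = 1 dB over threshold.
Input overshoot = R × output overshoot = 10 dB → input = 10 + 10 = 20 dBV.

20 dBV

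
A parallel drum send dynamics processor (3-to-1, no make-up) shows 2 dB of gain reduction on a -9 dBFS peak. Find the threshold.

Input is 3 dB above T (since output overshoot × R = input overshoot: (-11 − T)·3 = -9 − T gives T = -12 dBFS).
Check: -12 + (-9 − (-12))/3 = -12 + 1 = -11 dBFS. ✓

-12 dBFS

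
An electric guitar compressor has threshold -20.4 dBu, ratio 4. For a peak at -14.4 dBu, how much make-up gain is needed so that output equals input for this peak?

Overshoot 6 dB → 6/4 = 1.5 dB after compression, so the compressed level is -20.4 + 1.5 = -18.9 dBu.
Make-up = target − compressed = -14.4 − (-18.9) = 4.5 dB.

4.5 dB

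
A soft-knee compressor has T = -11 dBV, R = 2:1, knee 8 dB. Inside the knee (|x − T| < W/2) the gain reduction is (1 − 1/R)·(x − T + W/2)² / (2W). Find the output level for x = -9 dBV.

-10.125 dBV

x − T + W/2 = -9 − (-11) + 4 = 6.
GR = (1 − 1/2) × 6² / 16 = 0.5 × 36 / 16 = 1.125 dB.
Output = -9 − 1.125 = -10.125 dBV.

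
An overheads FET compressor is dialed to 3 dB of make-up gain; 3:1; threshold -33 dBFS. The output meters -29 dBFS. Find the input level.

Stripping the +3 dB make-up gives -32 dBFS at the gain stage.
The compressed level sits -32 − (-33) = 1 dB over threshold.
Before 3:1 compression the overshoot was 1 × 3 = 3 dB, so input = -33 + 3 = -30 dBFS.

-30 dBFS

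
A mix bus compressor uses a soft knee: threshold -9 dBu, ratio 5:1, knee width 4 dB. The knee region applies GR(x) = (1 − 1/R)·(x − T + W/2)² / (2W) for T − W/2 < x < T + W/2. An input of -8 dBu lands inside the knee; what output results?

x − T + W/2 = -8 − (-9) + 2 = 3.
GR = (1 − 1/5) × 3² / 8 = 0.8 × 9 / 8 = 0.9 dB.
Output = -8 − 0.9 = -8.9 dBu.

-8.9 dBu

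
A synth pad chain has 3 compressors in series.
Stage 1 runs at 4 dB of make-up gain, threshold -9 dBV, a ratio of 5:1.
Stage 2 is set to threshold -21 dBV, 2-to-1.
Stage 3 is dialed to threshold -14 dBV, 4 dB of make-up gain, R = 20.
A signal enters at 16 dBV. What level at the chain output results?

Stage 1: 16 dBV is 25 dB over -9 dBV; at 5:1 that becomes 5 dB over, giving -4 dBV; +4 dB make-up → 0 dBV.
Stage 2: overshoot 21 dB → 21/2 = 10.5 dB → -10.5 dBV.
Stage 3: -10.5 dBV is 3.5 dB over -14 dBV; at 20:1 that becomes 0.175 dB over, giving -13.825 dBV; +4 dB make-up → -9.825 dBV.

-9.825 dBV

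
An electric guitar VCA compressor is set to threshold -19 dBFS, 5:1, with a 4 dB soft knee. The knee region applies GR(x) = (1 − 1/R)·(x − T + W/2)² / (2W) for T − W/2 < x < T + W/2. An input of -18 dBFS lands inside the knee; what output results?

x − T + W/2 = -18 − (-19) + 2 = 3.
GR = (1 − 1/5) × 3² / 8 = 0.8 × 9 / 8 = 0.9 dB.
Output = -18 − 0.9 = -18.9 dBFS.

-18.9 dBFS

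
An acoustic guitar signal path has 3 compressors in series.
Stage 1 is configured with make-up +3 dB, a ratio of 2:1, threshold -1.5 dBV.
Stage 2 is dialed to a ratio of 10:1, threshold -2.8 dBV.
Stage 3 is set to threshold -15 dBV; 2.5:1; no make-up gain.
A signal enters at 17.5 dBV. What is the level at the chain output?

Stage 1: 17.5 dBV is 19 dB over -1.5 dBV; at 2:1 that becomes 9.5 dB over, giving 8 dBV; +3 dB make-up → 11 dBV.
Stage 2: 11 dBV is 13.8 dB over -2.8 dBV; at 10:1 that becomes 1.38 dB over, giving -1.42 dBV.
Stage 3: overshoot 13.58 dB → 13.58/2.5 = 5.432 dB → -9.568 dBV.

-9.568 dBV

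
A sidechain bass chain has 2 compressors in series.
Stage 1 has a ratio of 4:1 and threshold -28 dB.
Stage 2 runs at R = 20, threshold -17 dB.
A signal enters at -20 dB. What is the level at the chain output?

Stage 1: -20 dB is 8 dB over -28 dB; at 4:1 that becomes 2 dB over, giving -26 dB.
Stage 2: -26 dB ≤ -17 dB, so stage 2 doesn't engage; output -26 dB.

-26 dB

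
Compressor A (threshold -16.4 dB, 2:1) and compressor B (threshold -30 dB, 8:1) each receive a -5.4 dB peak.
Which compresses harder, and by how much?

A: 11 dB over, compressed to 5.5 dB over, so 5.5 dB of GR.
B: 24.6 dB over, compressed to 3.075 dB over, so 21.525 dB of GR.
Difference: 16.025 dB in favour of B.

B, by 16.025 dB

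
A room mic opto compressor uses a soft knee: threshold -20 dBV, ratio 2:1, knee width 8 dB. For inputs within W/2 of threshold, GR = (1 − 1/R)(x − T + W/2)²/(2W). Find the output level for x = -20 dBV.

-20.5 dBV

x − T + W/2 = -20 − (-20) + 4 = 4.
GR = (1 − 1/2) × 4² / 16 = 0.5 × 16 / 16 = 0.5 dB.
Output = -20 − 0.5 = -20.5 dBV.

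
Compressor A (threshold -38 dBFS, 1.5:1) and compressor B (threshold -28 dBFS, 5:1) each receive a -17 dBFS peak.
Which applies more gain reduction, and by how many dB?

A: overshoot 21 dB → output overshoot 14 dB → GR 7 dB.
B: overshoot 11 dB → output overshoot 2.2 dB → GR 8.8 dB.
Difference: 1.8 dB in favour of B.

B, by 1.8 dB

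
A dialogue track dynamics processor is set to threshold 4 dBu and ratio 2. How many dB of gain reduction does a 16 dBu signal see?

6 dB

16 dBu exceeds the threshold by 12 dB.
After 2:1 compression the overshoot becomes 12/2 = 6 dB.
GR = overshoot in − overshoot out = 12 − 6 = 6 dB.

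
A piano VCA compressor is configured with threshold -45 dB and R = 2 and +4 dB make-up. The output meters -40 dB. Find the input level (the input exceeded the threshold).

-43 dB

Remove make-up: -40 − 4 = -44 dB.
That's 1 dB above the -45 dB threshold.
Before 2:1 compression the overshoot was 1 × 2 = 2 dB, so input = -45 + 2 = -43 dB.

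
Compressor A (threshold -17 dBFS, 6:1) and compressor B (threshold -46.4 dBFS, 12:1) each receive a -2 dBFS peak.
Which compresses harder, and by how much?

A: overshoot 15 dB → output overshoot 2.5 dB → GR 12.5 dB.
B: overshoot 44.4 dB → output overshoot 3.7 dB → GR 40.7 dB.
B applies 28.2 dB more gain reduction.

B, by 28.2 dB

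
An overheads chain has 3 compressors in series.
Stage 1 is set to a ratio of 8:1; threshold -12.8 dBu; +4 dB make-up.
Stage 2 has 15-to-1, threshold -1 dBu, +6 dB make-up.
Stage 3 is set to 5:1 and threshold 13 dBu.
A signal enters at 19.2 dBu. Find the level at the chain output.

1.2 dBu

Stage 1: 32 dB above -12.8 dBu, reduced 8:1 to 4 dB above → -8.8 dBu; +4 dB make-up → -4.8 dBu.
Stage 2: below threshold (-4.8 ≤ -1); passes unchanged; make-up brings it to 1.2 dBu.
Stage 3: 1.2 dBu ≤ 13 dBu, so stage 3 doesn't engage; output 1.2 dBu.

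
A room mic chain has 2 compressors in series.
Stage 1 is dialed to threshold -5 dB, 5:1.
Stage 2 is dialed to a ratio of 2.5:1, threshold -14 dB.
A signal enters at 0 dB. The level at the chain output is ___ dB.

Stage 1: 0 dB is 5 dB over -5 dB; at 5:1 that becomes 1 dB over, giving -4 dB.
Stage 2: 10 dB above -14 dB, reduced 2.5:1 to 4 dB above → -10 dB.

-10 dB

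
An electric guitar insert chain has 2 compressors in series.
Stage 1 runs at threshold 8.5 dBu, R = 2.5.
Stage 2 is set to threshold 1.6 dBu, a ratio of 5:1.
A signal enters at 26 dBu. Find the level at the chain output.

4.38 dBu

Stage 1: 26 dBu is 17.5 dB over 8.5 dBu; at 2.5:1 that becomes 7 dB over, giving 15.5 dBu.
Stage 2: overshoot 13.9 dB → 13.9/5 = 2.78 dB → 4.38 dBu.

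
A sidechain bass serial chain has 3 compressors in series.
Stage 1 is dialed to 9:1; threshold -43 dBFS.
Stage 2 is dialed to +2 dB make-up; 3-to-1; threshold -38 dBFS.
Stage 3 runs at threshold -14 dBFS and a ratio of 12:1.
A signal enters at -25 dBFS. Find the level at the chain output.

Stage 1: 18 dB above -43 dBFS, reduced 9:1 to 2 dB above → -41 dBFS.
Stage 2: -41 dBFS ≤ -38 dBFS, so stage 2 doesn't engage; make-up brings it to -39 dBFS.
Stage 3: -39 dBFS is at or below the -14 dBFS threshold — no compression; output -39 dBFS.

-39 dBFS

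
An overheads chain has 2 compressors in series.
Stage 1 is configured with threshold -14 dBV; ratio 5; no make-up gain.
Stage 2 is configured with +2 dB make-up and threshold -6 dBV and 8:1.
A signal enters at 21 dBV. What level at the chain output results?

-5 dBV

Stage 1: overshoot 35 dB → 35/5 = 7 dB → -7 dBV.
Stage 2: -7 dBV ≤ -6 dBV, so stage 2 doesn't engage; make-up brings it to -5 dBV.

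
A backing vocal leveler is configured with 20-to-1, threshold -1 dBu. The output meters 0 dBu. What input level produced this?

19 dBu

The compressed level sits 0 − (-1) = 1 dB over threshold.
Input overshoot = R × output overshoot = 20 dB → input = -1 + 20 = 19 dBu.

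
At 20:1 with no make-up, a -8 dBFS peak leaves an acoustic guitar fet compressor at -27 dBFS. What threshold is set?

Gain reduction = -8 − (-27) = 19 dB; output overshoot = GR / (R − 1) = 19 / 19 = 1 dB.
Threshold = output − output overshoot = -27 − 1 = -28 dBFS.

-28 dBFS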